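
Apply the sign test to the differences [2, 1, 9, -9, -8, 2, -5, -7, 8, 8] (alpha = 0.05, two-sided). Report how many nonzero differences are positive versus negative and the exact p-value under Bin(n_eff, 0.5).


Step 1: Discard zero differences. Original n = 10; n_eff = number of nonzero differences = 10.
Nonzero differences (with sign): +2, +1, +9, -9, -8, +2, -5, -7, +8, +8
Step 2: Count signs: positive = 6, negative = 4.
Step 3: Under H0: P(positive) = 0.5, so the number of positives S ~ Bin(10, 0.5).
Step 4: Two-sided exact p-value = sum of Bin(10,0.5) probabilities at or below the observed probability = 0.753906.
Step 5: alpha = 0.05. fail to reject H0.

n_eff = 10, pos = 6, neg = 4, p = 0.753906, fail to reject H0.


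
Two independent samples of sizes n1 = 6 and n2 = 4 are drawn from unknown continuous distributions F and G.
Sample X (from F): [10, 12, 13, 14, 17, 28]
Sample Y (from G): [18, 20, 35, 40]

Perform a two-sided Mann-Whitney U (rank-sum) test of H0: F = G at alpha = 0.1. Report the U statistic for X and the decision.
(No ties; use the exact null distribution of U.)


Step 1: Combine and sort all 10 observations; assign midranks.
sorted (value, group): (10,X), (12,X), (13,X), (14,X), (17,X), (18,Y), (20,Y), (28,X), (35,Y), (40,Y)
ranks: 10->1, 12->2, 13->3, 14->4, 17->5, 18->6, 20->7, 28->8, 35->9, 40->10
Step 2: Rank sum for X: R1 = 1 + 2 + 3 + 4 + 5 + 8 = 23.
Step 3: U_X = R1 - n1(n1+1)/2 = 23 - 6*7/2 = 23 - 21 = 2.
       U_Y = n1*n2 - U_X = 24 - 2 = 22.
Step 4: No ties, so the exact null distribution of U (based on enumerating the C(10,6) = 210 equally likely rank assignments) gives the two-sided p-value.
Step 5: p-value = 0.038095; compare to alpha = 0.1. reject H0.

U_X = 2, p = 0.038095, reject H0 at alpha = 0.1.


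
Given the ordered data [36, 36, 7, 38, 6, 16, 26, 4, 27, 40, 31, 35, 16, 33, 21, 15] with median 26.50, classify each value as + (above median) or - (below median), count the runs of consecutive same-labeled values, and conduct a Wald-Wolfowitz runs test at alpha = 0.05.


Step 1: Compute median = 26.50; label A = above, B = below.
Labels in order: AABABBBBAAAABABB  (n_A = 8, n_B = 8)
Step 2: Count runs R = 8.
Step 3: Under H0 (random ordering), E[R] = 2*n_A*n_B/(n_A+n_B) + 1 = 2*8*8/16 + 1 = 9.0000.
        Var[R] = 2*n_A*n_B*(2*n_A*n_B - n_A - n_B) / ((n_A+n_B)^2 * (n_A+n_B-1)) = 14336/3840 = 3.7333.
        SD[R] = 1.9322.
Step 4: Continuity-corrected z = (R + 0.5 - E[R]) / SD[R] = (8 + 0.5 - 9.0000) / 1.9322 = -0.2588.
Step 5: Two-sided p-value via normal approximation = 2*(1 - Phi(|z|)) = 0.795809.
Step 6: alpha = 0.05. fail to reject H0.

R = 8, z = -0.2588, p = 0.795809, fail to reject H0.


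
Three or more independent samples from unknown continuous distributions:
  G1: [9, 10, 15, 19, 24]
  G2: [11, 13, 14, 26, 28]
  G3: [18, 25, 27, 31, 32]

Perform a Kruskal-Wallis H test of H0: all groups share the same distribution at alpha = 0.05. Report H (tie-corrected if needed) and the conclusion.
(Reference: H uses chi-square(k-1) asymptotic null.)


Step 1: Combine all N = 15 observations and assign midranks.
sorted (value, group, rank): (9,G1,1), (10,G1,2), (11,G2,3), (13,G2,4), (14,G2,5), (15,G1,6), (18,G3,7), (19,G1,8), (24,G1,9), (25,G3,10), (26,G2,11), (27,G3,12), (28,G2,13), (31,G3,14), (32,G3,15)
Step 2: Sum ranks within each group.
R_1 = 26 (n_1 = 5)
R_2 = 36 (n_2 = 5)
R_3 = 58 (n_3 = 5)
Step 3: H = 12/(N(N+1)) * sum(R_i^2/n_i) - 3(N+1)
     = 12/(15*16) * (26^2/5 + 36^2/5 + 58^2/5) - 3*16
     = 0.050000 * 1067.2 - 48
     = 5.360000.
Step 4: No ties, so H is used without correction.
Step 5: Under H0, H ~ chi^2(2); p-value = 0.068563.
Step 6: alpha = 0.05. fail to reject H0.

H = 5.3600, df = 2, p = 0.068563, fail to reject H0.


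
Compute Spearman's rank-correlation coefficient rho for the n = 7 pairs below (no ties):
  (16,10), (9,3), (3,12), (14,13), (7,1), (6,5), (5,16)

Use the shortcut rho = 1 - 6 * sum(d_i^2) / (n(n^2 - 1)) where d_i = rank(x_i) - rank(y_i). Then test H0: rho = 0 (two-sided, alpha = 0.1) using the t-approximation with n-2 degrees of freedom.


Step 1: Rank x and y separately (midranks; no ties here).
rank(x): 16->7, 9->5, 3->1, 14->6, 7->4, 6->3, 5->2
rank(y): 10->4, 3->2, 12->5, 13->6, 1->1, 5->3, 16->7
Step 2: d_i = R_x(i) - R_y(i); compute d_i^2.
  (7-4)^2=9, (5-2)^2=9, (1-5)^2=16, (6-6)^2=0, (4-1)^2=9, (3-3)^2=0, (2-7)^2=25
sum(d^2) = 68.
Step 3: rho = 1 - 6*68 / (7*(7^2 - 1)) = 1 - 408/336 = -0.214286.
Step 4: Under H0, t = rho * sqrt((n-2)/(1-rho^2)) = -0.4906 ~ t(5).
Step 5: Two-sided p-value from the t-distribution with 5 df = 0.644512.
Step 6: alpha = 0.1. fail to reject H0.

rho = -0.2143, p = 0.644512, fail to reject H0 at alpha = 0.1.


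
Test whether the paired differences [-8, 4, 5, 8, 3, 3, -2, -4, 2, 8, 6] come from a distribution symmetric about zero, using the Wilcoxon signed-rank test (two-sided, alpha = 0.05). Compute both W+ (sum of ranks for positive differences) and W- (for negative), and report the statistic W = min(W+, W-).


Step 1: Drop any zero differences (none here) and take |d_i|.
|d| = [8, 4, 5, 8, 3, 3, 2, 4, 2, 8, 6]
Step 2: Midrank |d_i| (ties get averaged ranks).
ranks: |8|->10, |4|->5.5, |5|->7, |8|->10, |3|->3.5, |3|->3.5, |2|->1.5, |4|->5.5, |2|->1.5, |8|->10, |6|->8
Step 3: Attach original signs; sum ranks with positive sign and with negative sign.
W+ = 5.5 + 7 + 10 + 3.5 + 3.5 + 1.5 + 10 + 8 = 49
W- = 10 + 1.5 + 5.5 = 17
(Check: W+ + W- = 66 should equal n(n+1)/2 = 66.)
Step 4: Test statistic W = min(W+, W-) = 17.
Step 5: Ties in |d|, so use the tie-corrected normal approximation.
        E[W] = n(n+1)/4 = 11*12/4 = 33.
        Tie groups: |d|=2 (t=2), |d|=3 (t=2), |d|=4 (t=2), |d|=8 (t=3); sum(t^3 - t) = 42.
        Var[W] = n(n+1)(2n+1)/24 - sum(t^3-t)/48 = 3036/24 - 42/48 = 125.625.
        z = (W - E[W]) / sqrt(Var[W]) = (17 - 33) / 11.2083 = -1.4275.
        Two-sided p = 2*Phi(z) = 0.153430.
Step 6: alpha = 0.05. fail to reject H0.

W+ = 49, W- = 17, W = min = 17, p = 0.153430, fail to reject H0.


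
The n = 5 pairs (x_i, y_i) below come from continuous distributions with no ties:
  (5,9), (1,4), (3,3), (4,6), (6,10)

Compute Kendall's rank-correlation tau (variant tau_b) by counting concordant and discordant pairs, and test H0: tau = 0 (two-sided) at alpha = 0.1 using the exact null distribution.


Step 1: Enumerate the 10 unordered pairs (i,j) with i<j and classify each by sign(x_j-x_i) * sign(y_j-y_i).
  (1,2):dx=-4,dy=-5->C; (1,3):dx=-2,dy=-6->C; (1,4):dx=-1,dy=-3->C; (1,5):dx=+1,dy=+1->C
  (2,3):dx=+2,dy=-1->D; (2,4):dx=+3,dy=+2->C; (2,5):dx=+5,dy=+6->C; (3,4):dx=+1,dy=+3->C
  (3,5):dx=+3,dy=+7->C; (4,5):dx=+2,dy=+4->C
Step 2: C = 9, D = 1, total pairs = 10.
Step 3: tau = (C - D)/(n(n-1)/2) = (9 - 1)/10 = 0.800000.
Step 4: Exact two-sided p-value (enumerate n! = 120 permutations of y under H0): p = 0.083333.
Step 5: alpha = 0.1. reject H0.

tau_b = 0.8000 (C=9, D=1), p = 0.083333, reject H0.


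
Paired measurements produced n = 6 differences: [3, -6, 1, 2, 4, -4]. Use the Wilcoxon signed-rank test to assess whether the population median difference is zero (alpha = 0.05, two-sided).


Step 1: Drop any zero differences (none here) and take |d_i|.
|d| = [3, 6, 1, 2, 4, 4]
Step 2: Midrank |d_i| (ties get averaged ranks).
ranks: |3|->3, |6|->6, |1|->1, |2|->2, |4|->4.5, |4|->4.5
Step 3: Attach original signs; sum ranks with positive sign and with negative sign.
W+ = 3 + 1 + 2 + 4.5 = 10.5
W- = 6 + 4.5 = 10.5
(Check: W+ + W- = 21 should equal n(n+1)/2 = 21.)
Step 4: Test statistic W = min(W+, W-) = 10.5.
Step 5: Ties in |d|, so use the tie-corrected normal approximation.
        E[W] = n(n+1)/4 = 6*7/4 = 10.5.
        Tie groups: |d|=4 (t=2); sum(t^3 - t) = 6.
        Var[W] = n(n+1)(2n+1)/24 - sum(t^3-t)/48 = 546/24 - 6/48 = 22.625.
        z = (W - E[W]) / sqrt(Var[W]) = (10.5 - 10.5) / 4.7566 = 0.0000.
        Two-sided p = 2*Phi(z) = 1.000000.
Step 6: alpha = 0.05. fail to reject H0.

W+ = 10.5, W- = 10.5, W = min = 10.5, p = 1.000000, fail to reject H0.


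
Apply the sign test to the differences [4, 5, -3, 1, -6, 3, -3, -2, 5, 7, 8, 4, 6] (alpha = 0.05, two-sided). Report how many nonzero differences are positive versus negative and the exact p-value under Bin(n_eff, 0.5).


Step 1: Discard zero differences. Original n = 13; n_eff = number of nonzero differences = 13.
Nonzero differences (with sign): +4, +5, -3, +1, -6, +3, -3, -2, +5, +7, +8, +4, +6
Step 2: Count signs: positive = 9, negative = 4.
Step 3: Under H0: P(positive) = 0.5, so the number of positives S ~ Bin(13, 0.5).
Step 4: Two-sided exact p-value = sum of Bin(13,0.5) probabilities at or below the observed probability = 0.266846.
Step 5: alpha = 0.05. fail to reject H0.

n_eff = 13, pos = 9, neg = 4, p = 0.266846, fail to reject H0.


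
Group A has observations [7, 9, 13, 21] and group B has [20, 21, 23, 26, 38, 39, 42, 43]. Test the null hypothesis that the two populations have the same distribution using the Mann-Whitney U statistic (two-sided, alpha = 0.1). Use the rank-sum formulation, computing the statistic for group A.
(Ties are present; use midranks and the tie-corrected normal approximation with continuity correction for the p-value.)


Step 1: Combine and sort all 12 observations; assign midranks.
sorted (value, group): (7,X), (9,X), (13,X), (20,Y), (21,X), (21,Y), (23,Y), (26,Y), (38,Y), (39,Y), (42,Y), (43,Y)
ranks: 7->1, 9->2, 13->3, 20->4, 21->5.5, 21->5.5, 23->7, 26->8, 38->9, 39->10, 42->11, 43->12
Step 2: Rank sum for X: R1 = 1 + 2 + 3 + 5.5 = 11.5.
Step 3: U_X = R1 - n1(n1+1)/2 = 11.5 - 4*5/2 = 11.5 - 10 = 1.5.
       U_Y = n1*n2 - U_X = 32 - 1.5 = 30.5.
Step 4: Ties are present, so use the tie-corrected normal approximation (with continuity correction) for the p-value.
Step 5: p-value = 0.017221; compare to alpha = 0.1. reject H0.

U_X = 1.5, p = 0.017221, reject H0 at alpha = 0.1.


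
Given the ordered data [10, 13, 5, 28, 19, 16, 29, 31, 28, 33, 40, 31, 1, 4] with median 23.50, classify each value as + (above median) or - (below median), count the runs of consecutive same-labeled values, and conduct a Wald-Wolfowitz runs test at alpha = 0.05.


Step 1: Compute median = 23.50; label A = above, B = below.
Labels in order: BBBABBAAAAAABB  (n_A = 7, n_B = 7)
Step 2: Count runs R = 5.
Step 3: Under H0 (random ordering), E[R] = 2*n_A*n_B/(n_A+n_B) + 1 = 2*7*7/14 + 1 = 8.0000.
        Var[R] = 2*n_A*n_B*(2*n_A*n_B - n_A - n_B) / ((n_A+n_B)^2 * (n_A+n_B-1)) = 8232/2548 = 3.2308.
        SD[R] = 1.7974.
Step 4: Continuity-corrected z = (R + 0.5 - E[R]) / SD[R] = (5 + 0.5 - 8.0000) / 1.7974 = -1.3909.
Step 5: Two-sided p-value via normal approximation = 2*(1 - Phi(|z|)) = 0.164264.
Step 6: alpha = 0.05. fail to reject H0.

R = 5, z = -1.3909, p = 0.164264, fail to reject H0.


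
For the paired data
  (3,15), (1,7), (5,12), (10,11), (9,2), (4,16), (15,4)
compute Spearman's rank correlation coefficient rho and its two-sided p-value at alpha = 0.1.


Step 1: Rank x and y separately (midranks; no ties here).
rank(x): 3->2, 1->1, 5->4, 10->6, 9->5, 4->3, 15->7
rank(y): 15->6, 7->3, 12->5, 11->4, 2->1, 16->7, 4->2
Step 2: d_i = R_x(i) - R_y(i); compute d_i^2.
  (2-6)^2=16, (1-3)^2=4, (4-5)^2=1, (6-4)^2=4, (5-1)^2=16, (3-7)^2=16, (7-2)^2=25
sum(d^2) = 82.
Step 3: rho = 1 - 6*82 / (7*(7^2 - 1)) = 1 - 492/336 = -0.464286.
Step 4: Under H0, t = rho * sqrt((n-2)/(1-rho^2)) = -1.1722 ~ t(5).
Step 5: Two-sided p-value from the t-distribution with 5 df = 0.293934.
Step 6: alpha = 0.1. fail to reject H0.

rho = -0.4643, p = 0.293934, fail to reject H0 at alpha = 0.1.


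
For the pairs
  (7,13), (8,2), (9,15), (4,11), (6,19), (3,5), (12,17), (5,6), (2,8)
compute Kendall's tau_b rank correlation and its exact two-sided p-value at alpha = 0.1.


Step 1: Enumerate the 36 unordered pairs (i,j) with i<j and classify each by sign(x_j-x_i) * sign(y_j-y_i).
  (1,2):dx=+1,dy=-11->D; (1,3):dx=+2,dy=+2->C; (1,4):dx=-3,dy=-2->C; (1,5):dx=-1,dy=+6->D
  (1,6):dx=-4,dy=-8->C; (1,7):dx=+5,dy=+4->C; (1,8):dx=-2,dy=-7->C; (1,9):dx=-5,dy=-5->C
  (2,3):dx=+1,dy=+13->C; (2,4):dx=-4,dy=+9->D; (2,5):dx=-2,dy=+17->D; (2,6):dx=-5,dy=+3->D
  (2,7):dx=+4,dy=+15->C; (2,8):dx=-3,dy=+4->D; (2,9):dx=-6,dy=+6->D; (3,4):dx=-5,dy=-4->C
  (3,5):dx=-3,dy=+4->D; (3,6):dx=-6,dy=-10->C; (3,7):dx=+3,dy=+2->C; (3,8):dx=-4,dy=-9->C
  (3,9):dx=-7,dy=-7->C; (4,5):dx=+2,dy=+8->C; (4,6):dx=-1,dy=-6->C; (4,7):dx=+8,dy=+6->C
  (4,8):dx=+1,dy=-5->D; (4,9):dx=-2,dy=-3->C; (5,6):dx=-3,dy=-14->C; (5,7):dx=+6,dy=-2->D
  (5,8):dx=-1,dy=-13->C; (5,9):dx=-4,dy=-11->C; (6,7):dx=+9,dy=+12->C; (6,8):dx=+2,dy=+1->C
  (6,9):dx=-1,dy=+3->D; (7,8):dx=-7,dy=-11->C; (7,9):dx=-10,dy=-9->C; (8,9):dx=-3,dy=+2->D
Step 2: C = 24, D = 12, total pairs = 36.
Step 3: tau = (C - D)/(n(n-1)/2) = (24 - 12)/36 = 0.333333.
Step 4: Exact two-sided p-value (enumerate n! = 362880 permutations of y under H0): p = 0.259518.
Step 5: alpha = 0.1. fail to reject H0.

tau_b = 0.3333 (C=24, D=12), p = 0.259518, fail to reject H0.


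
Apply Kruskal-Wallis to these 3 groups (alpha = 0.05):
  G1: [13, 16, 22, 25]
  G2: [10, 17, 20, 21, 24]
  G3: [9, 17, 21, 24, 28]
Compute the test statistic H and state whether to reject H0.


Step 1: Combine all N = 14 observations and assign midranks.
sorted (value, group, rank): (9,G3,1), (10,G2,2), (13,G1,3), (16,G1,4), (17,G2,5.5), (17,G3,5.5), (20,G2,7), (21,G2,8.5), (21,G3,8.5), (22,G1,10), (24,G2,11.5), (24,G3,11.5), (25,G1,13), (28,G3,14)
Step 2: Sum ranks within each group.
R_1 = 30 (n_1 = 4)
R_2 = 34.5 (n_2 = 5)
R_3 = 40.5 (n_3 = 5)
Step 3: H = 12/(N(N+1)) * sum(R_i^2/n_i) - 3(N+1)
     = 12/(14*15) * (30^2/4 + 34.5^2/5 + 40.5^2/5) - 3*15
     = 0.057143 * 791.1 - 45
     = 0.205714.
Step 4: Ties present; correction factor C = 1 - 18/(14^3 - 14) = 0.993407. Corrected H = 0.205714 / 0.993407 = 0.207080.
Step 5: Under H0, H ~ chi^2(2); p-value = 0.901640.
Step 6: alpha = 0.05. fail to reject H0.

H = 0.2071, df = 2, p = 0.901640, fail to reject H0.


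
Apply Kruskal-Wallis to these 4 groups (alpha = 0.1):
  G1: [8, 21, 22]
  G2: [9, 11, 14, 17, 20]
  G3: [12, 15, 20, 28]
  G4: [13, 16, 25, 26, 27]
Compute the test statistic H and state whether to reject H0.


Step 1: Combine all N = 17 observations and assign midranks.
sorted (value, group, rank): (8,G1,1), (9,G2,2), (11,G2,3), (12,G3,4), (13,G4,5), (14,G2,6), (15,G3,7), (16,G4,8), (17,G2,9), (20,G2,10.5), (20,G3,10.5), (21,G1,12), (22,G1,13), (25,G4,14), (26,G4,15), (27,G4,16), (28,G3,17)
Step 2: Sum ranks within each group.
R_1 = 26 (n_1 = 3)
R_2 = 30.5 (n_2 = 5)
R_3 = 38.5 (n_3 = 4)
R_4 = 58 (n_4 = 5)
Step 3: H = 12/(N(N+1)) * sum(R_i^2/n_i) - 3(N+1)
     = 12/(17*18) * (26^2/3 + 30.5^2/5 + 38.5^2/4 + 58^2/5) - 3*18
     = 0.039216 * 1454.75 - 54
     = 3.048856.
Step 4: Ties present; correction factor C = 1 - 6/(17^3 - 17) = 0.998775. Corrected H = 3.048856 / 0.998775 = 3.052597.
Step 5: Under H0, H ~ chi^2(3); p-value = 0.383587.
Step 6: alpha = 0.1. fail to reject H0.

H = 3.0526, df = 3, p = 0.383587, fail to reject H0.


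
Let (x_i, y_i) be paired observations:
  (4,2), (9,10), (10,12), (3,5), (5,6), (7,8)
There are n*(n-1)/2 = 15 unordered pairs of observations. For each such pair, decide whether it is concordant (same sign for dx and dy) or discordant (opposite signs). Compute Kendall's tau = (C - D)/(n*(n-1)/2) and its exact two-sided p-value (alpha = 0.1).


Step 1: Enumerate the 15 unordered pairs (i,j) with i<j and classify each by sign(x_j-x_i) * sign(y_j-y_i).
  (1,2):dx=+5,dy=+8->C; (1,3):dx=+6,dy=+10->C; (1,4):dx=-1,dy=+3->D; (1,5):dx=+1,dy=+4->C
  (1,6):dx=+3,dy=+6->C; (2,3):dx=+1,dy=+2->C; (2,4):dx=-6,dy=-5->C; (2,5):dx=-4,dy=-4->C
  (2,6):dx=-2,dy=-2->C; (3,4):dx=-7,dy=-7->C; (3,5):dx=-5,dy=-6->C; (3,6):dx=-3,dy=-4->C
  (4,5):dx=+2,dy=+1->C; (4,6):dx=+4,dy=+3->C; (5,6):dx=+2,dy=+2->C
Step 2: C = 14, D = 1, total pairs = 15.
Step 3: tau = (C - D)/(n(n-1)/2) = (14 - 1)/15 = 0.866667.
Step 4: Exact two-sided p-value (enumerate n! = 720 permutations of y under H0): p = 0.016667.
Step 5: alpha = 0.1. reject H0.

tau_b = 0.8667 (C=14, D=1), p = 0.016667, reject H0.


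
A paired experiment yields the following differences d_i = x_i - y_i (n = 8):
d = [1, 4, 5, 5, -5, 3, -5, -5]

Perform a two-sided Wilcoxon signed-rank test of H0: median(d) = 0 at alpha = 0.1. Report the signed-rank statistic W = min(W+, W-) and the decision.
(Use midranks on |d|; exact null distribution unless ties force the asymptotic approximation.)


Step 1: Drop any zero differences (none here) and take |d_i|.
|d| = [1, 4, 5, 5, 5, 3, 5, 5]
Step 2: Midrank |d_i| (ties get averaged ranks).
ranks: |1|->1, |4|->3, |5|->6, |5|->6, |5|->6, |3|->2, |5|->6, |5|->6
Step 3: Attach original signs; sum ranks with positive sign and with negative sign.
W+ = 1 + 3 + 6 + 6 + 2 = 18
W- = 6 + 6 + 6 = 18
(Check: W+ + W- = 36 should equal n(n+1)/2 = 36.)
Step 4: Test statistic W = min(W+, W-) = 18.
Step 5: Ties in |d|, so use the tie-corrected normal approximation.
        E[W] = n(n+1)/4 = 8*9/4 = 18.
        Tie groups: |d|=5 (t=5); sum(t^3 - t) = 120.
        Var[W] = n(n+1)(2n+1)/24 - sum(t^3-t)/48 = 1224/24 - 120/48 = 48.5.
        z = (W - E[W]) / sqrt(Var[W]) = (18 - 18) / 6.9642 = 0.0000.
        Two-sided p = 2*Phi(z) = 1.000000.
Step 6: alpha = 0.1. fail to reject H0.

W+ = 18, W- = 18, W = min = 18, p = 1.000000, fail to reject H0.


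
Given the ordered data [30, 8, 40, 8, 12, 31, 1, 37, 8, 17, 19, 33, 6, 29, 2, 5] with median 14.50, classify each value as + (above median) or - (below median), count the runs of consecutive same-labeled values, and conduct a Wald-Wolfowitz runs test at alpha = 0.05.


Step 1: Compute median = 14.50; label A = above, B = below.
Labels in order: ABABBABABAAABABB  (n_A = 8, n_B = 8)
Step 2: Count runs R = 12.
Step 3: Under H0 (random ordering), E[R] = 2*n_A*n_B/(n_A+n_B) + 1 = 2*8*8/16 + 1 = 9.0000.
        Var[R] = 2*n_A*n_B*(2*n_A*n_B - n_A - n_B) / ((n_A+n_B)^2 * (n_A+n_B-1)) = 14336/3840 = 3.7333.
        SD[R] = 1.9322.
Step 4: Continuity-corrected z = (R - 0.5 - E[R]) / SD[R] = (12 - 0.5 - 9.0000) / 1.9322 = 1.2939.
Step 5: Two-sided p-value via normal approximation = 2*(1 - Phi(|z|)) = 0.195709.
Step 6: alpha = 0.05. fail to reject H0.

R = 12, z = 1.2939, p = 0.195709, fail to reject H0.


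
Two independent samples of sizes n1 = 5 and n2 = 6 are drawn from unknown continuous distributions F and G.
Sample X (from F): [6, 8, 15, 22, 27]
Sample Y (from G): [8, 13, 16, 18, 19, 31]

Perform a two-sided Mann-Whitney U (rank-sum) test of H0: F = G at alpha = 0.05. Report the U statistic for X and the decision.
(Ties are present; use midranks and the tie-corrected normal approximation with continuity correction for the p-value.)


Step 1: Combine and sort all 11 observations; assign midranks.
sorted (value, group): (6,X), (8,X), (8,Y), (13,Y), (15,X), (16,Y), (18,Y), (19,Y), (22,X), (27,X), (31,Y)
ranks: 6->1, 8->2.5, 8->2.5, 13->4, 15->5, 16->6, 18->7, 19->8, 22->9, 27->10, 31->11
Step 2: Rank sum for X: R1 = 1 + 2.5 + 5 + 9 + 10 = 27.5.
Step 3: U_X = R1 - n1(n1+1)/2 = 27.5 - 5*6/2 = 27.5 - 15 = 12.5.
       U_Y = n1*n2 - U_X = 30 - 12.5 = 17.5.
Step 4: Ties are present, so use the tie-corrected normal approximation (with continuity correction) for the p-value.
Step 5: p-value = 0.714379; compare to alpha = 0.05. fail to reject H0.

U_X = 12.5, p = 0.714379, fail to reject H0 at alpha = 0.05.


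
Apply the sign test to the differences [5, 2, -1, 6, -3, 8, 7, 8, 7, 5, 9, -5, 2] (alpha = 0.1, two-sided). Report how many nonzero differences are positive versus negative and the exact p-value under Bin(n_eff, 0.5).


Step 1: Discard zero differences. Original n = 13; n_eff = number of nonzero differences = 13.
Nonzero differences (with sign): +5, +2, -1, +6, -3, +8, +7, +8, +7, +5, +9, -5, +2
Step 2: Count signs: positive = 10, negative = 3.
Step 3: Under H0: P(positive) = 0.5, so the number of positives S ~ Bin(13, 0.5).
Step 4: Two-sided exact p-value = sum of Bin(13,0.5) probabilities at or below the observed probability = 0.092285.
Step 5: alpha = 0.1. reject H0.

n_eff = 13, pos = 10, neg = 3, p = 0.092285, reject H0.


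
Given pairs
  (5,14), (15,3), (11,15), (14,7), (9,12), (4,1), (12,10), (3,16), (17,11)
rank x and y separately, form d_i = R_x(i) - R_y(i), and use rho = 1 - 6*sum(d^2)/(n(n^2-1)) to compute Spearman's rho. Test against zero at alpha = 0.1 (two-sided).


Step 1: Rank x and y separately (midranks; no ties here).
rank(x): 5->3, 15->8, 11->5, 14->7, 9->4, 4->2, 12->6, 3->1, 17->9
rank(y): 14->7, 3->2, 15->8, 7->3, 12->6, 1->1, 10->4, 16->9, 11->5
Step 2: d_i = R_x(i) - R_y(i); compute d_i^2.
  (3-7)^2=16, (8-2)^2=36, (5-8)^2=9, (7-3)^2=16, (4-6)^2=4, (2-1)^2=1, (6-4)^2=4, (1-9)^2=64, (9-5)^2=16
sum(d^2) = 166.
Step 3: rho = 1 - 6*166 / (9*(9^2 - 1)) = 1 - 996/720 = -0.383333.
Step 4: Under H0, t = rho * sqrt((n-2)/(1-rho^2)) = -1.0981 ~ t(7).
Step 5: Two-sided p-value from the t-distribution with 7 df = 0.308495.
Step 6: alpha = 0.1. fail to reject H0.

rho = -0.3833, p = 0.308495, fail to reject H0 at alpha = 0.1.


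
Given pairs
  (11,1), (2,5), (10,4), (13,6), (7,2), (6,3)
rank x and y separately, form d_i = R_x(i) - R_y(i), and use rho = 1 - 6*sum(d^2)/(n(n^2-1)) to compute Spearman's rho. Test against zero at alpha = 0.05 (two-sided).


Step 1: Rank x and y separately (midranks; no ties here).
rank(x): 11->5, 2->1, 10->4, 13->6, 7->3, 6->2
rank(y): 1->1, 5->5, 4->4, 6->6, 2->2, 3->3
Step 2: d_i = R_x(i) - R_y(i); compute d_i^2.
  (5-1)^2=16, (1-5)^2=16, (4-4)^2=0, (6-6)^2=0, (3-2)^2=1, (2-3)^2=1
sum(d^2) = 34.
Step 3: rho = 1 - 6*34 / (6*(6^2 - 1)) = 1 - 204/210 = 0.028571.
Step 4: Under H0, t = rho * sqrt((n-2)/(1-rho^2)) = 0.0572 ~ t(4).
Step 5: Two-sided p-value from the t-distribution with 4 df = 0.957155.
Step 6: alpha = 0.05. fail to reject H0.

rho = 0.0286, p = 0.957155, fail to reject H0 at alpha = 0.05.


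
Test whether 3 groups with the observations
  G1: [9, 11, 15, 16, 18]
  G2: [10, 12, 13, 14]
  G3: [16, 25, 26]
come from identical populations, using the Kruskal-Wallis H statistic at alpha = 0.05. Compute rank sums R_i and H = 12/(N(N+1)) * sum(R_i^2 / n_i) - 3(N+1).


Step 1: Combine all N = 12 observations and assign midranks.
sorted (value, group, rank): (9,G1,1), (10,G2,2), (11,G1,3), (12,G2,4), (13,G2,5), (14,G2,6), (15,G1,7), (16,G1,8.5), (16,G3,8.5), (18,G1,10), (25,G3,11), (26,G3,12)
Step 2: Sum ranks within each group.
R_1 = 29.5 (n_1 = 5)
R_2 = 17 (n_2 = 4)
R_3 = 31.5 (n_3 = 3)
Step 3: H = 12/(N(N+1)) * sum(R_i^2/n_i) - 3(N+1)
     = 12/(12*13) * (29.5^2/5 + 17^2/4 + 31.5^2/3) - 3*13
     = 0.076923 * 577.05 - 39
     = 5.388462.
Step 4: Ties present; correction factor C = 1 - 6/(12^3 - 12) = 0.996503. Corrected H = 5.388462 / 0.996503 = 5.407368.
Step 5: Under H0, H ~ chi^2(2); p-value = 0.066958.
Step 6: alpha = 0.05. fail to reject H0.

H = 5.4074, df = 2, p = 0.066958, fail to reject H0.


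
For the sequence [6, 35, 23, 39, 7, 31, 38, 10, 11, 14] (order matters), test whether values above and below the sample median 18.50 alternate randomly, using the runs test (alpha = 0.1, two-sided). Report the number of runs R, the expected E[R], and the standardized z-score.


Step 1: Compute median = 18.50; label A = above, B = below.
Labels in order: BAAABAABBB  (n_A = 5, n_B = 5)
Step 2: Count runs R = 5.
Step 3: Under H0 (random ordering), E[R] = 2*n_A*n_B/(n_A+n_B) + 1 = 2*5*5/10 + 1 = 6.0000.
        Var[R] = 2*n_A*n_B*(2*n_A*n_B - n_A - n_B) / ((n_A+n_B)^2 * (n_A+n_B-1)) = 2000/900 = 2.2222.
        SD[R] = 1.4907.
Step 4: Continuity-corrected z = (R + 0.5 - E[R]) / SD[R] = (5 + 0.5 - 6.0000) / 1.4907 = -0.3354.
Step 5: Two-sided p-value via normal approximation = 2*(1 - Phi(|z|)) = 0.737316.
Step 6: alpha = 0.1. fail to reject H0.

R = 5, z = -0.3354, p = 0.737316, fail to reject H0.


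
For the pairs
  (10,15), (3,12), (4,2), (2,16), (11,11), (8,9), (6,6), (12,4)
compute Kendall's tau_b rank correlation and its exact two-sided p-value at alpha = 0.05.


Step 1: Enumerate the 28 unordered pairs (i,j) with i<j and classify each by sign(x_j-x_i) * sign(y_j-y_i).
  (1,2):dx=-7,dy=-3->C; (1,3):dx=-6,dy=-13->C; (1,4):dx=-8,dy=+1->D; (1,5):dx=+1,dy=-4->D
  (1,6):dx=-2,dy=-6->C; (1,7):dx=-4,dy=-9->C; (1,8):dx=+2,dy=-11->D; (2,3):dx=+1,dy=-10->D
  (2,4):dx=-1,dy=+4->D; (2,5):dx=+8,dy=-1->D; (2,6):dx=+5,dy=-3->D; (2,7):dx=+3,dy=-6->D
  (2,8):dx=+9,dy=-8->D; (3,4):dx=-2,dy=+14->D; (3,5):dx=+7,dy=+9->C; (3,6):dx=+4,dy=+7->C
  (3,7):dx=+2,dy=+4->C; (3,8):dx=+8,dy=+2->C; (4,5):dx=+9,dy=-5->D; (4,6):dx=+6,dy=-7->D
  (4,7):dx=+4,dy=-10->D; (4,8):dx=+10,dy=-12->D; (5,6):dx=-3,dy=-2->C; (5,7):dx=-5,dy=-5->C
  (5,8):dx=+1,dy=-7->D; (6,7):dx=-2,dy=-3->C; (6,8):dx=+4,dy=-5->D; (7,8):dx=+6,dy=-2->D
Step 2: C = 11, D = 17, total pairs = 28.
Step 3: tau = (C - D)/(n(n-1)/2) = (11 - 17)/28 = -0.214286.
Step 4: Exact two-sided p-value (enumerate n! = 40320 permutations of y under H0): p = 0.548413.
Step 5: alpha = 0.05. fail to reject H0.

tau_b = -0.2143 (C=11, D=17), p = 0.548413, fail to reject H0.


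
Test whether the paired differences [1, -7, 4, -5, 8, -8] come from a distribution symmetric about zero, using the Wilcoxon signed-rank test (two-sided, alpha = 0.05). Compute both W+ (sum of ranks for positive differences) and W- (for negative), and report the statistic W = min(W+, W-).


Step 1: Drop any zero differences (none here) and take |d_i|.
|d| = [1, 7, 4, 5, 8, 8]
Step 2: Midrank |d_i| (ties get averaged ranks).
ranks: |1|->1, |7|->4, |4|->2, |5|->3, |8|->5.5, |8|->5.5
Step 3: Attach original signs; sum ranks with positive sign and with negative sign.
W+ = 1 + 2 + 5.5 = 8.5
W- = 4 + 3 + 5.5 = 12.5
(Check: W+ + W- = 21 should equal n(n+1)/2 = 21.)
Step 4: Test statistic W = min(W+, W-) = 8.5.
Step 5: Ties in |d|, so use the tie-corrected normal approximation.
        E[W] = n(n+1)/4 = 6*7/4 = 10.5.
        Tie groups: |d|=8 (t=2); sum(t^3 - t) = 6.
        Var[W] = n(n+1)(2n+1)/24 - sum(t^3-t)/48 = 546/24 - 6/48 = 22.625.
        z = (W - E[W]) / sqrt(Var[W]) = (8.5 - 10.5) / 4.7566 = -0.4205.
        Two-sided p = 2*Phi(z) = 0.674142.
Step 6: alpha = 0.05. fail to reject H0.

W+ = 8.5, W- = 12.5, W = min = 8.5, p = 0.674142, fail to reject H0.


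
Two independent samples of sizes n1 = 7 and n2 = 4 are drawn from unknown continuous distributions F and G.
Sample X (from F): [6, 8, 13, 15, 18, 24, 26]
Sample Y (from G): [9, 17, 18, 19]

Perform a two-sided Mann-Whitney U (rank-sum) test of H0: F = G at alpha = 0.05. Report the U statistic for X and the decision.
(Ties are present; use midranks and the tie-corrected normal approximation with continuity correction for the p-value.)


Step 1: Combine and sort all 11 observations; assign midranks.
sorted (value, group): (6,X), (8,X), (9,Y), (13,X), (15,X), (17,Y), (18,X), (18,Y), (19,Y), (24,X), (26,X)
ranks: 6->1, 8->2, 9->3, 13->4, 15->5, 17->6, 18->7.5, 18->7.5, 19->9, 24->10, 26->11
Step 2: Rank sum for X: R1 = 1 + 2 + 4 + 5 + 7.5 + 10 + 11 = 40.5.
Step 3: U_X = R1 - n1(n1+1)/2 = 40.5 - 7*8/2 = 40.5 - 28 = 12.5.
       U_Y = n1*n2 - U_X = 28 - 12.5 = 15.5.
Step 4: Ties are present, so use the tie-corrected normal approximation (with continuity correction) for the p-value.
Step 5: p-value = 0.849769; compare to alpha = 0.05. fail to reject H0.

U_X = 12.5, p = 0.849769, fail to reject H0 at alpha = 0.05.


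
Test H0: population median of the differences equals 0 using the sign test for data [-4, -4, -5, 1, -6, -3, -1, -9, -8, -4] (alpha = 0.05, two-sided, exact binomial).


Step 1: Discard zero differences. Original n = 10; n_eff = number of nonzero differences = 10.
Nonzero differences (with sign): -4, -4, -5, +1, -6, -3, -1, -9, -8, -4
Step 2: Count signs: positive = 1, negative = 9.
Step 3: Under H0: P(positive) = 0.5, so the number of positives S ~ Bin(10, 0.5).
Step 4: Two-sided exact p-value = sum of Bin(10,0.5) probabilities at or below the observed probability = 0.021484.
Step 5: alpha = 0.05. reject H0.

n_eff = 10, pos = 1, neg = 9, p = 0.021484, reject H0.


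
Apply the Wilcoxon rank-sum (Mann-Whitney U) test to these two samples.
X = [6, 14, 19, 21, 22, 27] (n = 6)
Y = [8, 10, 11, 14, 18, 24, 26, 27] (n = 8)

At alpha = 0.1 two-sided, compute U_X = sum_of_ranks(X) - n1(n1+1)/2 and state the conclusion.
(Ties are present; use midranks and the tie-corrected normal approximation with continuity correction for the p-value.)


Step 1: Combine and sort all 14 observations; assign midranks.
sorted (value, group): (6,X), (8,Y), (10,Y), (11,Y), (14,X), (14,Y), (18,Y), (19,X), (21,X), (22,X), (24,Y), (26,Y), (27,X), (27,Y)
ranks: 6->1, 8->2, 10->3, 11->4, 14->5.5, 14->5.5, 18->7, 19->8, 21->9, 22->10, 24->11, 26->12, 27->13.5, 27->13.5
Step 2: Rank sum for X: R1 = 1 + 5.5 + 8 + 9 + 10 + 13.5 = 47.
Step 3: U_X = R1 - n1(n1+1)/2 = 47 - 6*7/2 = 47 - 21 = 26.
       U_Y = n1*n2 - U_X = 48 - 26 = 22.
Step 4: Ties are present, so use the tie-corrected normal approximation (with continuity correction) for the p-value.
Step 5: p-value = 0.846116; compare to alpha = 0.1. fail to reject H0.

U_X = 26, p = 0.846116, fail to reject H0 at alpha = 0.1.


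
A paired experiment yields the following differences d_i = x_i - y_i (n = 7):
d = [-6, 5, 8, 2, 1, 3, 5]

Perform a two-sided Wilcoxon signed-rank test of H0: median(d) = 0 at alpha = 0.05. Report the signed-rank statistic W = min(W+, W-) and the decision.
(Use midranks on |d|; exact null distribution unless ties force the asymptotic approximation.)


Step 1: Drop any zero differences (none here) and take |d_i|.
|d| = [6, 5, 8, 2, 1, 3, 5]
Step 2: Midrank |d_i| (ties get averaged ranks).
ranks: |6|->6, |5|->4.5, |8|->7, |2|->2, |1|->1, |3|->3, |5|->4.5
Step 3: Attach original signs; sum ranks with positive sign and with negative sign.
W+ = 4.5 + 7 + 2 + 1 + 3 + 4.5 = 22
W- = 6 = 6
(Check: W+ + W- = 28 should equal n(n+1)/2 = 28.)
Step 4: Test statistic W = min(W+, W-) = 6.
Step 5: Ties in |d|, so use the tie-corrected normal approximation.
        E[W] = n(n+1)/4 = 7*8/4 = 14.
        Tie groups: |d|=5 (t=2); sum(t^3 - t) = 6.
        Var[W] = n(n+1)(2n+1)/24 - sum(t^3-t)/48 = 840/24 - 6/48 = 34.875.
        z = (W - E[W]) / sqrt(Var[W]) = (6 - 14) / 5.9055 = -1.3547.
        Two-sided p = 2*Phi(z) = 0.175523.
Step 6: alpha = 0.05. fail to reject H0.

W+ = 22, W- = 6, W = min = 6, p = 0.175523, fail to reject H0.


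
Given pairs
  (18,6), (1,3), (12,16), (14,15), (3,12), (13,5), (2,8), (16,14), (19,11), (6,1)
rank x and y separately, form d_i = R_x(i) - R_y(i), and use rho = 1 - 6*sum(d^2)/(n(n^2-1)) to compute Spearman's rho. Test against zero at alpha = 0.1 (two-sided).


Step 1: Rank x and y separately (midranks; no ties here).
rank(x): 18->9, 1->1, 12->5, 14->7, 3->3, 13->6, 2->2, 16->8, 19->10, 6->4
rank(y): 6->4, 3->2, 16->10, 15->9, 12->7, 5->3, 8->5, 14->8, 11->6, 1->1
Step 2: d_i = R_x(i) - R_y(i); compute d_i^2.
  (9-4)^2=25, (1-2)^2=1, (5-10)^2=25, (7-9)^2=4, (3-7)^2=16, (6-3)^2=9, (2-5)^2=9, (8-8)^2=0, (10-6)^2=16, (4-1)^2=9
sum(d^2) = 114.
Step 3: rho = 1 - 6*114 / (10*(10^2 - 1)) = 1 - 684/990 = 0.309091.
Step 4: Under H0, t = rho * sqrt((n-2)/(1-rho^2)) = 0.9193 ~ t(8).
Step 5: Two-sided p-value from the t-distribution with 8 df = 0.384841.
Step 6: alpha = 0.1. fail to reject H0.

rho = 0.3091, p = 0.384841, fail to reject H0 at alpha = 0.1.


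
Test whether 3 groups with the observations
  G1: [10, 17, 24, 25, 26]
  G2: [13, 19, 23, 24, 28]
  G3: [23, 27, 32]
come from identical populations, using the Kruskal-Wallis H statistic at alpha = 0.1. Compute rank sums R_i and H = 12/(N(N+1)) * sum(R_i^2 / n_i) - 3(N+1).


Step 1: Combine all N = 13 observations and assign midranks.
sorted (value, group, rank): (10,G1,1), (13,G2,2), (17,G1,3), (19,G2,4), (23,G2,5.5), (23,G3,5.5), (24,G1,7.5), (24,G2,7.5), (25,G1,9), (26,G1,10), (27,G3,11), (28,G2,12), (32,G3,13)
Step 2: Sum ranks within each group.
R_1 = 30.5 (n_1 = 5)
R_2 = 31 (n_2 = 5)
R_3 = 29.5 (n_3 = 3)
Step 3: H = 12/(N(N+1)) * sum(R_i^2/n_i) - 3(N+1)
     = 12/(13*14) * (30.5^2/5 + 31^2/5 + 29.5^2/3) - 3*14
     = 0.065934 * 668.333 - 42
     = 2.065934.
Step 4: Ties present; correction factor C = 1 - 12/(13^3 - 13) = 0.994505. Corrected H = 2.065934 / 0.994505 = 2.077348.
Step 5: Under H0, H ~ chi^2(2); p-value = 0.353924.
Step 6: alpha = 0.1. fail to reject H0.

H = 2.0773, df = 2, p = 0.353924, fail to reject H0.


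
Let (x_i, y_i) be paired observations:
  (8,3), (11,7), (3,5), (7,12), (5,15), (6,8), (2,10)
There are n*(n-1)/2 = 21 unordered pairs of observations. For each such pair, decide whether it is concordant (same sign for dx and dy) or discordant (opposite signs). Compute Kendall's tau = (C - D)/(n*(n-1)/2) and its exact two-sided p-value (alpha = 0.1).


Step 1: Enumerate the 21 unordered pairs (i,j) with i<j and classify each by sign(x_j-x_i) * sign(y_j-y_i).
  (1,2):dx=+3,dy=+4->C; (1,3):dx=-5,dy=+2->D; (1,4):dx=-1,dy=+9->D; (1,5):dx=-3,dy=+12->D
  (1,6):dx=-2,dy=+5->D; (1,7):dx=-6,dy=+7->D; (2,3):dx=-8,dy=-2->C; (2,4):dx=-4,dy=+5->D
  (2,5):dx=-6,dy=+8->D; (2,6):dx=-5,dy=+1->D; (2,7):dx=-9,dy=+3->D; (3,4):dx=+4,dy=+7->C
  (3,5):dx=+2,dy=+10->C; (3,6):dx=+3,dy=+3->C; (3,7):dx=-1,dy=+5->D; (4,5):dx=-2,dy=+3->D
  (4,6):dx=-1,dy=-4->C; (4,7):dx=-5,dy=-2->C; (5,6):dx=+1,dy=-7->D; (5,7):dx=-3,dy=-5->C
  (6,7):dx=-4,dy=+2->D
Step 2: C = 8, D = 13, total pairs = 21.
Step 3: tau = (C - D)/(n(n-1)/2) = (8 - 13)/21 = -0.238095.
Step 4: Exact two-sided p-value (enumerate n! = 5040 permutations of y under H0): p = 0.561905.
Step 5: alpha = 0.1. fail to reject H0.

tau_b = -0.2381 (C=8, D=13), p = 0.561905, fail to reject H0.


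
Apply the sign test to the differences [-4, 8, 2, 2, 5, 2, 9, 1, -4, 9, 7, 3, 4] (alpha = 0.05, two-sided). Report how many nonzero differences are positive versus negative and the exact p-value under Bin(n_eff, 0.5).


Step 1: Discard zero differences. Original n = 13; n_eff = number of nonzero differences = 13.
Nonzero differences (with sign): -4, +8, +2, +2, +5, +2, +9, +1, -4, +9, +7, +3, +4
Step 2: Count signs: positive = 11, negative = 2.
Step 3: Under H0: P(positive) = 0.5, so the number of positives S ~ Bin(13, 0.5).
Step 4: Two-sided exact p-value = sum of Bin(13,0.5) probabilities at or below the observed probability = 0.022461.
Step 5: alpha = 0.05. reject H0.

n_eff = 13, pos = 11, neg = 2, p = 0.022461, reject H0.


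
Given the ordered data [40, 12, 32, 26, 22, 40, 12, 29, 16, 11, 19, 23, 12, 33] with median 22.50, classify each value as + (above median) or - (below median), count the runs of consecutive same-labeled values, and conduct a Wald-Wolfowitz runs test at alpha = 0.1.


Step 1: Compute median = 22.50; label A = above, B = below.
Labels in order: ABAABABABBBABA  (n_A = 7, n_B = 7)
Step 2: Count runs R = 11.
Step 3: Under H0 (random ordering), E[R] = 2*n_A*n_B/(n_A+n_B) + 1 = 2*7*7/14 + 1 = 8.0000.
        Var[R] = 2*n_A*n_B*(2*n_A*n_B - n_A - n_B) / ((n_A+n_B)^2 * (n_A+n_B-1)) = 8232/2548 = 3.2308.
        SD[R] = 1.7974.
Step 4: Continuity-corrected z = (R - 0.5 - E[R]) / SD[R] = (11 - 0.5 - 8.0000) / 1.7974 = 1.3909.
Step 5: Two-sided p-value via normal approximation = 2*(1 - Phi(|z|)) = 0.164264.
Step 6: alpha = 0.1. fail to reject H0.

R = 11, z = 1.3909, p = 0.164264, fail to reject H0.


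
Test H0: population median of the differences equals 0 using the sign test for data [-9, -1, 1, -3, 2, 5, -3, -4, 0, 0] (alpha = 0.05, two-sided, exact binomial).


Step 1: Discard zero differences. Original n = 10; n_eff = number of nonzero differences = 8.
Nonzero differences (with sign): -9, -1, +1, -3, +2, +5, -3, -4
Step 2: Count signs: positive = 3, negative = 5.
Step 3: Under H0: P(positive) = 0.5, so the number of positives S ~ Bin(8, 0.5).
Step 4: Two-sided exact p-value = sum of Bin(8,0.5) probabilities at or below the observed probability = 0.726562.
Step 5: alpha = 0.05. fail to reject H0.

n_eff = 8, pos = 3, neg = 5, p = 0.726562, fail to reject H0.


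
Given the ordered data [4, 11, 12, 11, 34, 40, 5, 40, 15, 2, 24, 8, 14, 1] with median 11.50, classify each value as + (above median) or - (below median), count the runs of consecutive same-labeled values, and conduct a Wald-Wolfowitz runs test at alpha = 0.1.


Step 1: Compute median = 11.50; label A = above, B = below.
Labels in order: BBABAABAABABAB  (n_A = 7, n_B = 7)
Step 2: Count runs R = 11.
Step 3: Under H0 (random ordering), E[R] = 2*n_A*n_B/(n_A+n_B) + 1 = 2*7*7/14 + 1 = 8.0000.
        Var[R] = 2*n_A*n_B*(2*n_A*n_B - n_A - n_B) / ((n_A+n_B)^2 * (n_A+n_B-1)) = 8232/2548 = 3.2308.
        SD[R] = 1.7974.
Step 4: Continuity-corrected z = (R - 0.5 - E[R]) / SD[R] = (11 - 0.5 - 8.0000) / 1.7974 = 1.3909.
Step 5: Two-sided p-value via normal approximation = 2*(1 - Phi(|z|)) = 0.164264.
Step 6: alpha = 0.1. fail to reject H0.

R = 11, z = 1.3909, p = 0.164264, fail to reject H0.


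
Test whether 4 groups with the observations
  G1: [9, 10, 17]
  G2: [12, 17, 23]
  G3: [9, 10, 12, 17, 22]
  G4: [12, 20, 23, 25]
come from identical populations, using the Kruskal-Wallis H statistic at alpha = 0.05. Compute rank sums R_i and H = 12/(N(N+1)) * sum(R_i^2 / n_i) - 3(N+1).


Step 1: Combine all N = 15 observations and assign midranks.
sorted (value, group, rank): (9,G1,1.5), (9,G3,1.5), (10,G1,3.5), (10,G3,3.5), (12,G2,6), (12,G3,6), (12,G4,6), (17,G1,9), (17,G2,9), (17,G3,9), (20,G4,11), (22,G3,12), (23,G2,13.5), (23,G4,13.5), (25,G4,15)
Step 2: Sum ranks within each group.
R_1 = 14 (n_1 = 3)
R_2 = 28.5 (n_2 = 3)
R_3 = 32 (n_3 = 5)
R_4 = 45.5 (n_4 = 4)
Step 3: H = 12/(N(N+1)) * sum(R_i^2/n_i) - 3(N+1)
     = 12/(15*16) * (14^2/3 + 28.5^2/3 + 32^2/5 + 45.5^2/4) - 3*16
     = 0.050000 * 1058.45 - 48
     = 4.922292.
Step 4: Ties present; correction factor C = 1 - 66/(15^3 - 15) = 0.980357. Corrected H = 4.922292 / 0.980357 = 5.020917.
Step 5: Under H0, H ~ chi^2(3); p-value = 0.170272.
Step 6: alpha = 0.05. fail to reject H0.

H = 5.0209, df = 3, p = 0.170272, fail to reject H0.


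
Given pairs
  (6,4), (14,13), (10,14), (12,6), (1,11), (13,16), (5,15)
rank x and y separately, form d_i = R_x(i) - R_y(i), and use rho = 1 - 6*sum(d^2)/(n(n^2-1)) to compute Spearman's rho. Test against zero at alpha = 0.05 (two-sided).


Step 1: Rank x and y separately (midranks; no ties here).
rank(x): 6->3, 14->7, 10->4, 12->5, 1->1, 13->6, 5->2
rank(y): 4->1, 13->4, 14->5, 6->2, 11->3, 16->7, 15->6
Step 2: d_i = R_x(i) - R_y(i); compute d_i^2.
  (3-1)^2=4, (7-4)^2=9, (4-5)^2=1, (5-2)^2=9, (1-3)^2=4, (6-7)^2=1, (2-6)^2=16
sum(d^2) = 44.
Step 3: rho = 1 - 6*44 / (7*(7^2 - 1)) = 1 - 264/336 = 0.214286.
Step 4: Under H0, t = rho * sqrt((n-2)/(1-rho^2)) = 0.4906 ~ t(5).
Step 5: Two-sided p-value from the t-distribution with 5 df = 0.644512.
Step 6: alpha = 0.05. fail to reject H0.

rho = 0.2143, p = 0.644512, fail to reject H0 at alpha = 0.05.


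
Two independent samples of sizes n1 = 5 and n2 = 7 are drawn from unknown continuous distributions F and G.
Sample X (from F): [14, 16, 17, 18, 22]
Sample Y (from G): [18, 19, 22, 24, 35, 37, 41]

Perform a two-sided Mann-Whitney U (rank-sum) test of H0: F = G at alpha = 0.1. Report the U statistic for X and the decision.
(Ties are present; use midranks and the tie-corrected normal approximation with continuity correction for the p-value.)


Step 1: Combine and sort all 12 observations; assign midranks.
sorted (value, group): (14,X), (16,X), (17,X), (18,X), (18,Y), (19,Y), (22,X), (22,Y), (24,Y), (35,Y), (37,Y), (41,Y)
ranks: 14->1, 16->2, 17->3, 18->4.5, 18->4.5, 19->6, 22->7.5, 22->7.5, 24->9, 35->10, 37->11, 41->12
Step 2: Rank sum for X: R1 = 1 + 2 + 3 + 4.5 + 7.5 = 18.
Step 3: U_X = R1 - n1(n1+1)/2 = 18 - 5*6/2 = 18 - 15 = 3.
       U_Y = n1*n2 - U_X = 35 - 3 = 32.
Step 4: Ties are present, so use the tie-corrected normal approximation (with continuity correction) for the p-value.
Step 5: p-value = 0.022514; compare to alpha = 0.1. reject H0.

U_X = 3, p = 0.022514, reject H0 at alpha = 0.1.


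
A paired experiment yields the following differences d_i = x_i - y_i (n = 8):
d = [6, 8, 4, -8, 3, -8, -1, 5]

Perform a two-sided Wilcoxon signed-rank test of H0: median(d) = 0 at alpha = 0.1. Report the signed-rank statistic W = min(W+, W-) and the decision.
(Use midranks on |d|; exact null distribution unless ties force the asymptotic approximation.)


Step 1: Drop any zero differences (none here) and take |d_i|.
|d| = [6, 8, 4, 8, 3, 8, 1, 5]
Step 2: Midrank |d_i| (ties get averaged ranks).
ranks: |6|->5, |8|->7, |4|->3, |8|->7, |3|->2, |8|->7, |1|->1, |5|->4
Step 3: Attach original signs; sum ranks with positive sign and with negative sign.
W+ = 5 + 7 + 3 + 2 + 4 = 21
W- = 7 + 7 + 1 = 15
(Check: W+ + W- = 36 should equal n(n+1)/2 = 36.)
Step 4: Test statistic W = min(W+, W-) = 15.
Step 5: Ties in |d|, so use the tie-corrected normal approximation.
        E[W] = n(n+1)/4 = 8*9/4 = 18.
        Tie groups: |d|=8 (t=3); sum(t^3 - t) = 24.
        Var[W] = n(n+1)(2n+1)/24 - sum(t^3-t)/48 = 1224/24 - 24/48 = 50.5.
        z = (W - E[W]) / sqrt(Var[W]) = (15 - 18) / 7.1063 = -0.4222.
        Two-sided p = 2*Phi(z) = 0.672909.
Step 6: alpha = 0.1. fail to reject H0.

W+ = 21, W- = 15, W = min = 15, p = 0.672909, fail to reject H0.
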